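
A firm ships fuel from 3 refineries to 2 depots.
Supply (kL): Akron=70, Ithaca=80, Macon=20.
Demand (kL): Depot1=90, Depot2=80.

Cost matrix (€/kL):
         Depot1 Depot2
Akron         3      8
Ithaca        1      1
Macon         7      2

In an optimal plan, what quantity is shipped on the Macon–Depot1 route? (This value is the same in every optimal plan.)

0

Optimal shipments:
  Akron→Depot1: 70 × €3 = €210
  Ithaca→Depot1: 20 × €1 = €20
  Ithaca→Depot2: 60 × €1 = €60
  Macon→Depot2: 20 × €2 = €40
Total cost = €330.
The route Macon→Depot1 is not used.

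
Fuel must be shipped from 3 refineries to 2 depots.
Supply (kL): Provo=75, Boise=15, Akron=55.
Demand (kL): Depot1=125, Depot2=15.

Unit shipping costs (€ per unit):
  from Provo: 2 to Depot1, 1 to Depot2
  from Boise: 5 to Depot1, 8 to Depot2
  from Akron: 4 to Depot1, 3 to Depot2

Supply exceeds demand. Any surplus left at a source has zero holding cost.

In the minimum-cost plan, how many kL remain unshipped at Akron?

Minimum-cost shipments:
  Provo–Depot1: 60 × €2 = €120
  Provo–Depot2: 15 × €1 = €15
  Boise–Depot1: 10 × €5 = €50
  Akron–Depot1: 55 × €4 = €220
Total cost = €405.
Akron ships 55 of its 55, leaving 0.

0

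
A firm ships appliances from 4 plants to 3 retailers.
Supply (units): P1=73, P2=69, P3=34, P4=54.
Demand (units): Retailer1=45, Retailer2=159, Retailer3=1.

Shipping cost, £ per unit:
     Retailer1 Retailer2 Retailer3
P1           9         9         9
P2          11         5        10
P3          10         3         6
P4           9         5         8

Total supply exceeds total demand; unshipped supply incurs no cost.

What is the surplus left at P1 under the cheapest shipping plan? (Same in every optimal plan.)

25

Minimum-cost shipments:
  P1→Retailer1: 45 units
  P1→Retailer2: 2 units
  P1→Retailer3: 1 units
  P2→Retailer2: 69 units
  P3→Retailer2: 34 units
  P4→Retailer2: 54 units
Total cost = £1149.
P1 ships 48 of its 73, leaving 25.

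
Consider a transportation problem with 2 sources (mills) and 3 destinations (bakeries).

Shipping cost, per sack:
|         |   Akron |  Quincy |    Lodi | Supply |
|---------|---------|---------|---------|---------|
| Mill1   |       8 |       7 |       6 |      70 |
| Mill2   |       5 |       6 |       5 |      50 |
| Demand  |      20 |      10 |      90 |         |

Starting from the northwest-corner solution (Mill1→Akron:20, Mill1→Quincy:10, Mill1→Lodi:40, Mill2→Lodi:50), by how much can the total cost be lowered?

40

Current plan cost = 20·8 + 10·7 + 40·6 + 50·5 = 720.
Optimal plan:
  Mill1->Quincy: 10 × 7 = 70
  Mill1->Lodi: 60 × 6 = 360
  Mill2->Akron: 20 × 5 = 100
  Mill2->Lodi: 30 × 5 = 150
Optimal cost = 680.
Saving = 720 − 680 = 40.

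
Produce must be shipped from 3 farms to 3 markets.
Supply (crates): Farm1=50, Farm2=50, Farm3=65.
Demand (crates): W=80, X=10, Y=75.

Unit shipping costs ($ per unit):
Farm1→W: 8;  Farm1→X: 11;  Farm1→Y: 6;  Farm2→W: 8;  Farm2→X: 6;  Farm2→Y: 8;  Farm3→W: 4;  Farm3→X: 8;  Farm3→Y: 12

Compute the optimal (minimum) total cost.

A cheapest plan:
  Farm1→Y: 50 crates
  Farm2→W: 15 crates
  Farm2→X: 10 crates
  Farm2→Y: 25 crates
  Farm3→W: 65 crates
Total cost = $940.
(Supply check: Farm1 ships 50; Farm2 ships 50; Farm3 ships 65.)

940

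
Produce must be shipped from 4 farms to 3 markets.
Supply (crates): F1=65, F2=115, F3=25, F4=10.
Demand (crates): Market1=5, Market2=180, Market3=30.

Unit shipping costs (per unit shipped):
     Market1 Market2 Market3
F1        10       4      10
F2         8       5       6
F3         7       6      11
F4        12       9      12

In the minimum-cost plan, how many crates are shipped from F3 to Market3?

0

Optimal shipments:
  F1–Market2: 65 × 4 = 260
  F2–Market2: 85 × 5 = 425
  F2–Market3: 30 × 6 = 180
  F3–Market1: 5 × 7 = 35
  F3–Market2: 20 × 6 = 120
  F4–Market2: 10 × 9 = 90
Total cost = 1110.
The route F3→Market3 is not used.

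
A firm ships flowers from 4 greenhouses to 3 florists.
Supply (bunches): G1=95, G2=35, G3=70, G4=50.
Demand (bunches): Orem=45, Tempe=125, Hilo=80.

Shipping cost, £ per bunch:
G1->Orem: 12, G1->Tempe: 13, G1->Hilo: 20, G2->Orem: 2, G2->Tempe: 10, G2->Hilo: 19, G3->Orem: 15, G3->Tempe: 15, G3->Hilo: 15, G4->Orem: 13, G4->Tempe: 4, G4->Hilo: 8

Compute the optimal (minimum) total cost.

An optimal shipping plan:
  G1–Orem: 10 × £12 = £120
  G1–Tempe: 85 × £13 = £1105
  G2–Orem: 35 × £2 = £70
  G3–Hilo: 70 × £15 = £1050
  G4–Tempe: 40 × £4 = £160
  G4–Hilo: 10 × £8 = £80
Total = 120 + 1105 + 70 + 1050 + 160 + 80 = £2585.

2585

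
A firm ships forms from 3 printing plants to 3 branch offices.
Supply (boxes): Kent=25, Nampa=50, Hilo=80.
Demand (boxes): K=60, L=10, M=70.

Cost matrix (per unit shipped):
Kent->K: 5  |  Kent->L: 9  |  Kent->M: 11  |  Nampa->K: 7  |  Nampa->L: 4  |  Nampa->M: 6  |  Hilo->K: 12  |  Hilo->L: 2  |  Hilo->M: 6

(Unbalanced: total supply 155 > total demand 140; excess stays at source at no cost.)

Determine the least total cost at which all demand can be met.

Optimal allocation:
  Kent→K: 25 × 5 = 125
  Nampa→K: 35 × 7 = 245
  Nampa→M: 15 × 6 = 90
  Hilo→L: 10 × 2 = 20
  Hilo→M: 55 × 6 = 330
Total = 125 + 245 + 90 + 20 + 330 = 810.

810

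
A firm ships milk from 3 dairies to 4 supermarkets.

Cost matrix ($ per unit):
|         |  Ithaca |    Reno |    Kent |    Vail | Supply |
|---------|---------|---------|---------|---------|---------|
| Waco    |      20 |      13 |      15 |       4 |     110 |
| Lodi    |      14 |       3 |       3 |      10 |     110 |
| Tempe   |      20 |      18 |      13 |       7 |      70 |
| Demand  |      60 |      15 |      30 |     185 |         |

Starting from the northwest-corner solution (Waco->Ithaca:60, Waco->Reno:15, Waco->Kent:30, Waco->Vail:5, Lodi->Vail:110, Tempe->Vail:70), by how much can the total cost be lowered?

Current plan cost = 60·20 + 15·13 + 30·15 + 5·4 + 110·10 + 70·7 = $3455.
Optimal plan:
  Waco–Vail: 110 × $4 = $440
  Lodi–Ithaca: 60 × $14 = $840
  Lodi–Reno: 15 × $3 = $45
  Lodi–Kent: 30 × $3 = $90
  Lodi–Vail: 5 × $10 = $50
  Tempe–Vail: 70 × $7 = $490
Optimal cost = $1955.
Saving = 3455 − 1955 = $1500.

1500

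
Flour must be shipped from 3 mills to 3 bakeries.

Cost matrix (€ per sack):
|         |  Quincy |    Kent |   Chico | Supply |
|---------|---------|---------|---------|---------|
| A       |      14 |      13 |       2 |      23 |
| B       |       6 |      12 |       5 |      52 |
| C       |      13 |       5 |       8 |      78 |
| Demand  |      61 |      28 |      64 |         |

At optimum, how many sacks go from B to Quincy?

Solving gives:
  A–Chico: 23 × €2 = €46
  B–Quincy: 52 × €6 = €312
  C–Quincy: 9 × €13 = €117
  C–Kent: 28 × €5 = €140
  C–Chico: 41 × €8 = €328
Total cost = €943.
So B→Quincy carries 52 sacks.

52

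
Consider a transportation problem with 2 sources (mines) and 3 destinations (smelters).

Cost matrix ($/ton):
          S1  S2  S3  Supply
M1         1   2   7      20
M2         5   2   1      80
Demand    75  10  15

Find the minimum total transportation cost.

An optimal shipping plan:
  M1 to S1: 20 × $1 = $20
  M2 to S1: 55 × $5 = $275
  M2 to S2: 10 × $2 = $20
  M2 to S3: 15 × $1 = $15
Total = 20 + 275 + 20 + 15 = $330.
(Supply check: M1 ships 20; M2 ships 80.)

330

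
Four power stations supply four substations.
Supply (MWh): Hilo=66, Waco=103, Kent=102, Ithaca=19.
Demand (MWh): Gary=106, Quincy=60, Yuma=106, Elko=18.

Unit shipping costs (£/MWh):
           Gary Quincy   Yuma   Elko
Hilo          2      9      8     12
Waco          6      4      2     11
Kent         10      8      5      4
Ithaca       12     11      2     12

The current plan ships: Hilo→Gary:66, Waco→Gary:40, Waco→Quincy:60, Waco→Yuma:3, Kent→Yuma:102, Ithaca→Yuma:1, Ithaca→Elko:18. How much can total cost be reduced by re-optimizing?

198

Current plan cost = 66·2 + 40·6 + 60·4 + 3·2 + 102·5 + 1·2 + 18·12 = £1346.
Optimal plan:
  Hilo–Gary: 66 × £2 = £132
  Waco–Gary: 40 × £6 = £240
  Waco–Quincy: 60 × £4 = £240
  Waco–Yuma: 3 × £2 = £6
  Kent–Yuma: 84 × £5 = £420
  Kent–Elko: 18 × £4 = £72
  Ithaca–Yuma: 19 × £2 = £38
Optimal cost = £1148.
Saving = 1346 − 1148 = £198.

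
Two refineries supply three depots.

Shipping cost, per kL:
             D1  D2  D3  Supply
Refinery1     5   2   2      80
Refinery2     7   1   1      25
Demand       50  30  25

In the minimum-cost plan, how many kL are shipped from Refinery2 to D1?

Solving gives:
  Refinery1 to D1: 50 × 5 = 250
  Refinery1 to D2: 30 × 2 = 60
  Refinery2 to D3: 25 × 1 = 25
Total cost = 335.
The route Refinery2→D1 is not used.

0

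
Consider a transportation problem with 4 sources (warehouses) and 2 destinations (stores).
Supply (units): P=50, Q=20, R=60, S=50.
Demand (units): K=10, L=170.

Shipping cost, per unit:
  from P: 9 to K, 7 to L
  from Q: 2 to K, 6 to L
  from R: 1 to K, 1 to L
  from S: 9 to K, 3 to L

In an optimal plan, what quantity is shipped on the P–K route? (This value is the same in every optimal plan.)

0

Optimal shipments:
  P->L: 50 units
  Q->K: 10 units
  Q->L: 10 units
  R->L: 60 units
  S->L: 50 units
Total cost = 640.
The route P→K is not used.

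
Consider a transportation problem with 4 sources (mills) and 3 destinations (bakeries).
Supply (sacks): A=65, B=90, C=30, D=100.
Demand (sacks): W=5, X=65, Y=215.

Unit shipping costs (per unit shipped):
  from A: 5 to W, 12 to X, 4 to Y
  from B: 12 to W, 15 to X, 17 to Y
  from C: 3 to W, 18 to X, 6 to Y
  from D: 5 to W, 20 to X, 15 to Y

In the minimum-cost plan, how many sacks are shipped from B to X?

65

Optimal shipments:
  A->Y: 65 × 4 = 260
  B->X: 65 × 15 = 975
  B->Y: 25 × 17 = 425
  C->Y: 30 × 6 = 180
  D->W: 5 × 5 = 25
  D->Y: 95 × 15 = 1425
Total cost = 3290.
So B→X carries 65 sacks.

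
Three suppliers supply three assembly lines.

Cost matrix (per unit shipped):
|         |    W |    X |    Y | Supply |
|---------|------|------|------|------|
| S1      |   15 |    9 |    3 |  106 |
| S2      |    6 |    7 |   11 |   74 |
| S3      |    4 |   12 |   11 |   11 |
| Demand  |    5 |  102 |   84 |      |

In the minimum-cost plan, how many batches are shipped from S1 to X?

22

The minimum-cost plan:
  S1→X: 22 batches
  S1→Y: 84 batches
  S2→X: 74 batches
  S3→W: 5 batches
  S3→X: 6 batches
Total cost = 1060.
So S1→X carries 22 batches.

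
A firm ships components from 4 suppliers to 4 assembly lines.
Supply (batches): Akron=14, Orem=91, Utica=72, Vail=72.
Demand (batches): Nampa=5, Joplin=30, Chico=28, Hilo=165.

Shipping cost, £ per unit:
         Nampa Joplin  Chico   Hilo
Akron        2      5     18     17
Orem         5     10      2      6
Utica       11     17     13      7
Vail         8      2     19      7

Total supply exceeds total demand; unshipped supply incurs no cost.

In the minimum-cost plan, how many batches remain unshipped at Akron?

9

An optimal plan:
  Akron→Nampa: 5 × £2 = £10
  Orem→Chico: 28 × £2 = £56
  Orem→Hilo: 63 × £6 = £378
  Utica→Hilo: 60 × £7 = £420
  Vail→Joplin: 30 × £2 = £60
  Vail→Hilo: 42 × £7 = £294
Total cost = £1218.
Akron ships 5 of its 14, leaving 9.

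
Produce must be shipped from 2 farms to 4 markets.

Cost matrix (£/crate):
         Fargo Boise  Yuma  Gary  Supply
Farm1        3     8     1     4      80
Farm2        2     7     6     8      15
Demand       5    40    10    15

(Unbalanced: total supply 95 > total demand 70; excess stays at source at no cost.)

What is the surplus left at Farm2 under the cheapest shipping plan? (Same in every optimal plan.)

An optimal plan:
  Farm1 to Fargo: 5 crates
  Farm1 to Boise: 25 crates
  Farm1 to Yuma: 10 crates
  Farm1 to Gary: 15 crates
  Farm2 to Boise: 15 crates
Total cost = £390.
Farm2 ships 15 of its 15, leaving 0.

0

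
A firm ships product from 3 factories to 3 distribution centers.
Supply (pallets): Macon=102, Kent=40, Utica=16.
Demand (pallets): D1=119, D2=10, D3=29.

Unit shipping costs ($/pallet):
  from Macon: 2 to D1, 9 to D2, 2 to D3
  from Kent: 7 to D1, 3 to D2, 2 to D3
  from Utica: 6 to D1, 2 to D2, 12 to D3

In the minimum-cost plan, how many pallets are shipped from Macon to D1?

The minimum-cost plan:
  Macon–D1: 102 × $2 = $204
  Kent–D1: 11 × $7 = $77
  Kent–D3: 29 × $2 = $58
  Utica–D1: 6 × $6 = $36
  Utica–D2: 10 × $2 = $20
Total cost = $395.
So Macon→D1 carries 102 pallets.

102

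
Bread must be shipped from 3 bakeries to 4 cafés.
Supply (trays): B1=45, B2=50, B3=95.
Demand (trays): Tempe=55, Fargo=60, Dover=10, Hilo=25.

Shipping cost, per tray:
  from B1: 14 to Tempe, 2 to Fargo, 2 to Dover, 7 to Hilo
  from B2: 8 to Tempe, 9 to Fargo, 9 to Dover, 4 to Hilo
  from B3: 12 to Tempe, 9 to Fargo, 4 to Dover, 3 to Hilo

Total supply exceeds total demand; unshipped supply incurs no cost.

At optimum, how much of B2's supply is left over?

An optimal plan:
  B1→Fargo: 45 × 2 = 90
  B2→Tempe: 50 × 8 = 400
  B3→Tempe: 5 × 12 = 60
  B3→Fargo: 15 × 9 = 135
  B3→Dover: 10 × 4 = 40
  B3→Hilo: 25 × 3 = 75
Total cost = 800.
B2 ships 50 of its 50, leaving 0.

0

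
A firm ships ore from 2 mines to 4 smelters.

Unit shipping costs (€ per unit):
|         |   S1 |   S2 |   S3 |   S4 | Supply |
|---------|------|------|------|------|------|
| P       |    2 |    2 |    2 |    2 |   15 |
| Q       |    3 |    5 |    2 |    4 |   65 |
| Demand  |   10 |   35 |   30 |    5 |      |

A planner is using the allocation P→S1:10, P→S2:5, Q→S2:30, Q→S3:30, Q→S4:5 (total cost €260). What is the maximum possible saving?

20

Current plan cost = 10·2 + 5·2 + 30·5 + 30·2 + 5·4 = €260.
Optimal plan:
  P→S2: 15 × €2 = €30
  Q→S1: 10 × €3 = €30
  Q→S2: 20 × €5 = €100
  Q→S3: 30 × €2 = €60
  Q→S4: 5 × €4 = €20
Optimal cost = €240.
Saving = 260 − 240 = €20.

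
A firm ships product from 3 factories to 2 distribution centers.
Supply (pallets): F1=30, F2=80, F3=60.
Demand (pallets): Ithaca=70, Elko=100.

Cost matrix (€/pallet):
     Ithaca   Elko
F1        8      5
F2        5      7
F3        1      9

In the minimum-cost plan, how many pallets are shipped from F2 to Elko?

Optimal shipments:
  F1->Elko: 30 × €5 = €150
  F2->Ithaca: 10 × €5 = €50
  F2->Elko: 70 × €7 = €490
  F3->Ithaca: 60 × €1 = €60
Total cost = €750.
So F2→Elko carries 70 pallets.

70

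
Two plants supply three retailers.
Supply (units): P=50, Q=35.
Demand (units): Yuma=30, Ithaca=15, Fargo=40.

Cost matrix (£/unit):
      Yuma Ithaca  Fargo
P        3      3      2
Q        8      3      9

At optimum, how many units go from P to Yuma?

10

The minimum-cost plan:
  P–Yuma: 10 × £3 = £30
  P–Fargo: 40 × £2 = £80
  Q–Yuma: 20 × £8 = £160
  Q–Ithaca: 15 × £3 = £45
Total cost = £315.
So P→Yuma carries 10 units.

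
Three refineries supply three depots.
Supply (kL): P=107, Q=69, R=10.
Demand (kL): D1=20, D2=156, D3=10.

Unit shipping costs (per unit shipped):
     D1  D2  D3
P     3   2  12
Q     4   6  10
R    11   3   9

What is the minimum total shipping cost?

An optimal shipping plan:
  P–D2: 107 × 2 = 214
  Q–D1: 20 × 4 = 80
  Q–D2: 39 × 6 = 234
  Q–D3: 10 × 10 = 100
  R–D2: 10 × 3 = 30
Total = 214 + 80 + 234 + 100 + 30 = 658.

658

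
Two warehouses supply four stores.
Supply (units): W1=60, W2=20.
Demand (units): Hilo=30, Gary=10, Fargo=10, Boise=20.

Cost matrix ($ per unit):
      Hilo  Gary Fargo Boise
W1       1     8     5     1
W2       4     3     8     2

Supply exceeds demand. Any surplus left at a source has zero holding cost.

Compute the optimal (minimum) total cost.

One minimum-cost allocation:
  W1→Hilo: 30 units
  W1→Fargo: 10 units
  W1→Boise: 20 units
  W2→Gary: 10 units
Total cost = $130.
(Supply check: W1 ships 60; W2 ships 10.)

130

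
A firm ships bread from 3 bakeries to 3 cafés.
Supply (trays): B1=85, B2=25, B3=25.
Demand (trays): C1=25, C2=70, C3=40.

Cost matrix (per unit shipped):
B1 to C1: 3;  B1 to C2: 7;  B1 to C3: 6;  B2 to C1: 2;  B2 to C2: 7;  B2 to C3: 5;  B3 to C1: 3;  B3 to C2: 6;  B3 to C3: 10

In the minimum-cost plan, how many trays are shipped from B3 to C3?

0

The minimum-cost plan:
  B1–C2: 45 × 7 = 315
  B1–C3: 40 × 6 = 240
  B2–C1: 25 × 2 = 50
  B3–C2: 25 × 6 = 150
Total cost = 755.
The route B3→C3 is not used.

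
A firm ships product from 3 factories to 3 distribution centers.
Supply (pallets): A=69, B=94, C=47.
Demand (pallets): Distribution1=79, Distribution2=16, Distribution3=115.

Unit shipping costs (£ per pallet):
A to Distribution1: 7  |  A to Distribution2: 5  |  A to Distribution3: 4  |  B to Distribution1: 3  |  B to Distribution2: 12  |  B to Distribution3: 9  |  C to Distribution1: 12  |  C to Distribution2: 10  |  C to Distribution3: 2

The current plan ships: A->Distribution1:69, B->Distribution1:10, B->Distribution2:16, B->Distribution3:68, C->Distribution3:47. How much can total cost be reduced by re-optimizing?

Current plan cost = 69·7 + 10·3 + 16·12 + 68·9 + 47·2 = £1411.
Optimal plan:
  A–Distribution2: 16 × £5 = £80
  A–Distribution3: 53 × £4 = £212
  B–Distribution1: 79 × £3 = £237
  B–Distribution3: 15 × £9 = £135
  C–Distribution3: 47 × £2 = £94
Optimal cost = £758.
Saving = 1411 − 758 = £653.

653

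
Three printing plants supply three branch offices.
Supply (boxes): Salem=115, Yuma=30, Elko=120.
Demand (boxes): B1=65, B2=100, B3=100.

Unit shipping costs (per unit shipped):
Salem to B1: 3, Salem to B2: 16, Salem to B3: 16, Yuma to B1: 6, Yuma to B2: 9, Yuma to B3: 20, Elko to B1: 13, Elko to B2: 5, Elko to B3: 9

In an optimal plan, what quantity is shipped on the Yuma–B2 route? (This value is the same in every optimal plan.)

Solving gives:
  Salem to B1: 65 × 3 = 195
  Salem to B3: 50 × 16 = 800
  Yuma to B2: 30 × 9 = 270
  Elko to B2: 70 × 5 = 350
  Elko to B3: 50 × 9 = 450
Total cost = 2065.
So Yuma→B2 carries 30 boxes.

30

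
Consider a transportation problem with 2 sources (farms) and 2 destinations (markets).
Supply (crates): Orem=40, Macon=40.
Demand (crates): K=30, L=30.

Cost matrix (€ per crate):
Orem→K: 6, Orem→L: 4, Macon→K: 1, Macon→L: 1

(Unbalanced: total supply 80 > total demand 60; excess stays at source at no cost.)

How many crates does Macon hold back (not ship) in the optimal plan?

Minimum-cost shipments:
  Orem->L: 20 × €4 = €80
  Macon->K: 30 × €1 = €30
  Macon->L: 10 × €1 = €10
Total cost = €120.
Macon ships 40 of its 40, leaving 0.

0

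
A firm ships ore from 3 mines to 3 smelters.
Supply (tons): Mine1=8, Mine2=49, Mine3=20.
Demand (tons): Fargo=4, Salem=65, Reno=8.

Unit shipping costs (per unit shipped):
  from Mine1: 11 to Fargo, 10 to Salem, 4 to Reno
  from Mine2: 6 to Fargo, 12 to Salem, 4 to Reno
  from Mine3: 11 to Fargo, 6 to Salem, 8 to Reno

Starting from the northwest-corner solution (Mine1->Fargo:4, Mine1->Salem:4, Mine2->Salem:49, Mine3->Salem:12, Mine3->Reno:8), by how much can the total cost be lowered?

Current plan cost = 4·11 + 4·10 + 49·12 + 12·6 + 8·8 = 808.
Optimal plan:
  Mine1–Salem: 8 × 10 = 80
  Mine2–Fargo: 4 × 6 = 24
  Mine2–Salem: 37 × 12 = 444
  Mine2–Reno: 8 × 4 = 32
  Mine3–Salem: 20 × 6 = 120
Optimal cost = 700.
Saving = 808 − 700 = 108.

108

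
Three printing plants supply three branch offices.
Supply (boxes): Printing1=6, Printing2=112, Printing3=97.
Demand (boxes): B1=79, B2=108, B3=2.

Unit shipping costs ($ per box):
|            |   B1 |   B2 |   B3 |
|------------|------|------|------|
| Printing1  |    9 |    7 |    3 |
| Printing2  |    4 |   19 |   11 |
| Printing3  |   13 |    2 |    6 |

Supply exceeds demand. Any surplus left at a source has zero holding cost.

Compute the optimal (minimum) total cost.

One minimum-cost allocation:
  Printing1 to B2: 6 × $7 = $42
  Printing2 to B1: 79 × $4 = $316
  Printing2 to B2: 5 × $19 = $95
  Printing2 to B3: 2 × $11 = $22
  Printing3 to B2: 97 × $2 = $194
Total = 42 + 316 + 95 + 22 + 194 = $669.

669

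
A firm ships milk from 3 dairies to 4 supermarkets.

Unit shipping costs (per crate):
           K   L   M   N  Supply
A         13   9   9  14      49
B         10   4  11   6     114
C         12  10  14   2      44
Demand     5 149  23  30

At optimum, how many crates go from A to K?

The minimum-cost plan:
  A→L: 26 crates
  A→M: 23 crates
  B→L: 114 crates
  C→K: 5 crates
  C→L: 9 crates
  C→N: 30 crates
Total cost = 1107.
The route A→K is not used.

0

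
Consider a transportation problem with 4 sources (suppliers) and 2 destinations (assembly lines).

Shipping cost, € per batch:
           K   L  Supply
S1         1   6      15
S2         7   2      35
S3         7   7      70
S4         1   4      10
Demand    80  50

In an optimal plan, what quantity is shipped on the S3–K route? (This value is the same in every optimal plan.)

55

The minimum-cost plan:
  S1→K: 15 × €1 = €15
  S2→L: 35 × €2 = €70
  S3→K: 55 × €7 = €385
  S3→L: 15 × €7 = €105
  S4→K: 10 × €1 = €10
Total cost = €585.
So S3→K carries 55 batches.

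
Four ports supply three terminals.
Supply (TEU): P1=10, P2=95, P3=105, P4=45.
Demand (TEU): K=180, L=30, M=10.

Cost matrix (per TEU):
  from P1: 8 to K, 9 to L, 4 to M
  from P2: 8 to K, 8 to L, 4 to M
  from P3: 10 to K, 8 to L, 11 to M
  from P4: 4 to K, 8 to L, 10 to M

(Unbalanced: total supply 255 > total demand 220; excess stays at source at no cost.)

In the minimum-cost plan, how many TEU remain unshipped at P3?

An optimal plan:
  P1→K: 10 × 8 = 80
  P2→K: 85 × 8 = 680
  P2→M: 10 × 4 = 40
  P3→K: 40 × 10 = 400
  P3→L: 30 × 8 = 240
  P4→K: 45 × 4 = 180
Total cost = 1620.
P3 ships 70 of its 105, leaving 35.

35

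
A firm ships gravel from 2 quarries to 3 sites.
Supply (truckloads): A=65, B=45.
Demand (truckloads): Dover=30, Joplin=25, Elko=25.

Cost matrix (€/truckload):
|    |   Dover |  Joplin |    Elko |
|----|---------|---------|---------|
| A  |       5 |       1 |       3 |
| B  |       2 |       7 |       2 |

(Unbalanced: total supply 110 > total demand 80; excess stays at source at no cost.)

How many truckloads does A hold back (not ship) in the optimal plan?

30

Minimum-cost shipments:
  A–Joplin: 25 × €1 = €25
  A–Elko: 10 × €3 = €30
  B–Dover: 30 × €2 = €60
  B–Elko: 15 × €2 = €30
Total cost = €145.
A ships 35 of its 65, leaving 30.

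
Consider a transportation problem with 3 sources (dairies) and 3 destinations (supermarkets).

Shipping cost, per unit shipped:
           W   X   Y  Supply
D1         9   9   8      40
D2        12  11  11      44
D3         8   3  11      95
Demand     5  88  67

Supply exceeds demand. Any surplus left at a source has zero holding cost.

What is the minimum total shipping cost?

An optimal shipping plan:
  D1->Y: 40 × 8 = 320
  D2->Y: 27 × 11 = 297
  D3->W: 5 × 8 = 40
  D3->X: 88 × 3 = 264
Total = 320 + 297 + 40 + 264 = 921.
(Supply check: D1 ships 40; D2 ships 27; D3 ships 93.)

921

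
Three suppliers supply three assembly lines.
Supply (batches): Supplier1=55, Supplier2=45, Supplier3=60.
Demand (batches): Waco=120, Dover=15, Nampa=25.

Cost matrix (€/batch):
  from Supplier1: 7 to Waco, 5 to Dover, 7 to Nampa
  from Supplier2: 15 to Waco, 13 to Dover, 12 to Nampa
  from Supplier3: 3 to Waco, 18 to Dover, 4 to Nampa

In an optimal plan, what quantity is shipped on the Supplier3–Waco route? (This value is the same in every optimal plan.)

60

Solving gives:
  Supplier1 to Waco: 40 × €7 = €280
  Supplier1 to Dover: 15 × €5 = €75
  Supplier2 to Waco: 20 × €15 = €300
  Supplier2 to Nampa: 25 × €12 = €300
  Supplier3 to Waco: 60 × €3 = €180
Total cost = €1135.
So Supplier3→Waco carries 60 batches.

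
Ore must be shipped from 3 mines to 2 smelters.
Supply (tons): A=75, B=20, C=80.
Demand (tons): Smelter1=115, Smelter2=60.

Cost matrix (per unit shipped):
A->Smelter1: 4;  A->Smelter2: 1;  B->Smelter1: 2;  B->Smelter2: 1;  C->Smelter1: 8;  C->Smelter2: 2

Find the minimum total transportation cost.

620

An optimal shipping plan:
  A–Smelter1: 75 × 4 = 300
  B–Smelter1: 20 × 2 = 40
  C–Smelter1: 20 × 8 = 160
  C–Smelter2: 60 × 2 = 120
Total = 300 + 40 + 160 + 120 = 620.
(Supply check: A ships 75; B ships 20; C ships 80.)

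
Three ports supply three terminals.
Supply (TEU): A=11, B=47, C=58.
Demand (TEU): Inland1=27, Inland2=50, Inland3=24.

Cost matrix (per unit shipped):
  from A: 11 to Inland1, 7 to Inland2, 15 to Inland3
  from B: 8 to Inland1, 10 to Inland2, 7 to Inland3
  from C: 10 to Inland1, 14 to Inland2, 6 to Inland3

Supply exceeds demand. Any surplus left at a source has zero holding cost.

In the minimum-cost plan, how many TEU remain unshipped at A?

Minimum-cost shipments:
  A→Inland2: 11 × 7 = 77
  B→Inland1: 8 × 8 = 64
  B→Inland2: 39 × 10 = 390
  C→Inland1: 19 × 10 = 190
  C→Inland3: 24 × 6 = 144
Total cost = 865.
A ships 11 of its 11, leaving 0.

0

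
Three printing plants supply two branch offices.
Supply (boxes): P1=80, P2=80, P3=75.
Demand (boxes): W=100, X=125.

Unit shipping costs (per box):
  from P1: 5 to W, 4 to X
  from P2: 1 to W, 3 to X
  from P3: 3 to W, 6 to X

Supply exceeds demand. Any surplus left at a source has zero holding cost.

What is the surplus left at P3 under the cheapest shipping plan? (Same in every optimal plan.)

10

An optimal plan:
  P1–X: 80 × 4 = 320
  P2–W: 35 × 1 = 35
  P2–X: 45 × 3 = 135
  P3–W: 65 × 3 = 195
Total cost = 685.
P3 ships 65 of its 75, leaving 10.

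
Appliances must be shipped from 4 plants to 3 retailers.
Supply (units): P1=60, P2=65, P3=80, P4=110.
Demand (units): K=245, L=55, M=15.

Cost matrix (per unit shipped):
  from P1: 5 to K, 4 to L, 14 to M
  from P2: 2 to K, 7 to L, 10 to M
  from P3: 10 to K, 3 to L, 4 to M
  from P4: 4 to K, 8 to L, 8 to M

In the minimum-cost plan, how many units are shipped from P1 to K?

60

Optimal shipments:
  P1->K: 60 × 5 = 300
  P2->K: 65 × 2 = 130
  P3->K: 10 × 10 = 100
  P3->L: 55 × 3 = 165
  P3->M: 15 × 4 = 60
  P4->K: 110 × 4 = 440
Total cost = 1195.
So P1→K carries 60 units.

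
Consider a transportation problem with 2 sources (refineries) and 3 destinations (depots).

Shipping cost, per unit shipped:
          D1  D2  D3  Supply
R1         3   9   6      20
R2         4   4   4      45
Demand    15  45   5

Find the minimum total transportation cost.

255

A cheapest plan:
  R1 to D1: 15 × 3 = 45
  R1 to D3: 5 × 6 = 30
  R2 to D2: 45 × 4 = 180
Total = 45 + 30 + 180 = 255.
(Supply check: R1 ships 20; R2 ships 45.)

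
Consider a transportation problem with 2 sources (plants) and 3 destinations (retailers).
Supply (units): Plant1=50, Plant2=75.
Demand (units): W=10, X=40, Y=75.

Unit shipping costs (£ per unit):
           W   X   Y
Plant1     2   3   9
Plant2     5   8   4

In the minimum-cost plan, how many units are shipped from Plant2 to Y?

75

Solving gives:
  Plant1 to W: 10 × £2 = £20
  Plant1 to X: 40 × £3 = £120
  Plant2 to Y: 75 × £4 = £300
Total cost = £440.
So Plant2→Y carries 75 units.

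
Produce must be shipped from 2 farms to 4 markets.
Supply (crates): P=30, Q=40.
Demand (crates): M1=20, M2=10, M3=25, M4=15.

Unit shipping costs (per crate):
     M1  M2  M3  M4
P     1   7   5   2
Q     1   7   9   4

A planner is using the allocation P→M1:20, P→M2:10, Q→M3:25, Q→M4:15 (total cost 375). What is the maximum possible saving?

110

Current plan cost = 20·1 + 10·7 + 25·9 + 15·4 = 375.
Optimal plan:
  P→M3: 25 × 5 = 125
  P→M4: 5 × 2 = 10
  Q→M1: 20 × 1 = 20
  Q→M2: 10 × 7 = 70
  Q→M4: 10 × 4 = 40
Optimal cost = 265.
Saving = 375 − 265 = 110.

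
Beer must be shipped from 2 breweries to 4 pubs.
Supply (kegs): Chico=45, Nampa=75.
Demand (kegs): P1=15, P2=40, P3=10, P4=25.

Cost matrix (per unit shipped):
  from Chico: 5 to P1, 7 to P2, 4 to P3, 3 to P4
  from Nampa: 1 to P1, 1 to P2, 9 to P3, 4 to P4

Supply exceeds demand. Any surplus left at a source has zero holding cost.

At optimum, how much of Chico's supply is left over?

Minimum-cost shipments:
  Chico→P3: 10 × 4 = 40
  Chico→P4: 25 × 3 = 75
  Nampa→P1: 15 × 1 = 15
  Nampa→P2: 40 × 1 = 40
Total cost = 170.
Chico ships 35 of its 45, leaving 10.

10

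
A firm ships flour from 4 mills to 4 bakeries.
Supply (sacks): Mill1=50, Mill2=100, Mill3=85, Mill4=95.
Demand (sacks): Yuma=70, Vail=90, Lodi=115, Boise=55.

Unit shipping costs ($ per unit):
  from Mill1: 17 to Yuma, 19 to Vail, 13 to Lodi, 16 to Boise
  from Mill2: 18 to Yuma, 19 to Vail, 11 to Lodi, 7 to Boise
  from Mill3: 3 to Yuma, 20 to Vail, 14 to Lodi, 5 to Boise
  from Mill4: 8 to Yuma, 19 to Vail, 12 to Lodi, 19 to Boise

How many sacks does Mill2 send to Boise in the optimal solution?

40

Solving gives:
  Mill1 to Vail: 50 sacks
  Mill2 to Lodi: 60 sacks
  Mill2 to Boise: 40 sacks
  Mill3 to Yuma: 70 sacks
  Mill3 to Boise: 15 sacks
  Mill4 to Vail: 40 sacks
  Mill4 to Lodi: 55 sacks
Total cost = $3595.
So Mill2→Boise carries 40 sacks.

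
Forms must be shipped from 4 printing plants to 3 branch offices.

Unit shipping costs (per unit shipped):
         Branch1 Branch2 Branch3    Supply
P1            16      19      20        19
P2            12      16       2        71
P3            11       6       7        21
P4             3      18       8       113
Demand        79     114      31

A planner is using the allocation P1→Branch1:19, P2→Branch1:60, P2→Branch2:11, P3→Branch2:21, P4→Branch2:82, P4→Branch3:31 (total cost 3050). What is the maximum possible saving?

Current plan cost = 19·16 + 60·12 + 11·16 + 21·6 + 82·18 + 31·8 = 3050.
Optimal plan:
  P1->Branch2: 19 boxes
  P2->Branch2: 40 boxes
  P2->Branch3: 31 boxes
  P3->Branch2: 21 boxes
  P4->Branch1: 79 boxes
  P4->Branch2: 34 boxes
Optimal cost = 2038.
Saving = 3050 − 2038 = 1012.

1012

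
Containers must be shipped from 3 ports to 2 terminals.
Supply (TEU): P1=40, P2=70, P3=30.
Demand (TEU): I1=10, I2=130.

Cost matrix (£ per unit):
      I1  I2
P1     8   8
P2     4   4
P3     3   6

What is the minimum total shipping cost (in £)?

Optimal allocation:
  P1 to I2: 40 × £8 = £320
  P2 to I2: 70 × £4 = £280
  P3 to I1: 10 × £3 = £30
  P3 to I2: 20 × £6 = £120
Total = 320 + 280 + 30 + 120 = £750.
(Supply check: P1 ships 40; P2 ships 70; P3 ships 30.)

750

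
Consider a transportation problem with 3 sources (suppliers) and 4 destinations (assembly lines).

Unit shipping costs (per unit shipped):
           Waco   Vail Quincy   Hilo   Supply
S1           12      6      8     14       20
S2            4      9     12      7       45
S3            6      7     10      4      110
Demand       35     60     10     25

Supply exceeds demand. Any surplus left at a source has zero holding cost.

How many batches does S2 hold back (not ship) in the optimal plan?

10

An optimal plan:
  S1→Vail: 10 × 6 = 60
  S1→Quincy: 10 × 8 = 80
  S2→Waco: 35 × 4 = 140
  S3→Vail: 50 × 7 = 350
  S3→Hilo: 25 × 4 = 100
Total cost = 730.
S2 ships 35 of its 45, leaving 10.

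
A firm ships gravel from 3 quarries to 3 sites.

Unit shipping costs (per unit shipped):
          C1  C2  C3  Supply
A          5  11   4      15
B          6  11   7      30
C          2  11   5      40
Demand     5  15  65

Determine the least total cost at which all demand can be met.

515

One minimum-cost allocation:
  A→C3: 15 truckloads
  B→C2: 15 truckloads
  B→C3: 15 truckloads
  C→C1: 5 truckloads
  C→C3: 35 truckloads
Total cost = 515.
(Supply check: A ships 15; B ships 30; C ships 40.)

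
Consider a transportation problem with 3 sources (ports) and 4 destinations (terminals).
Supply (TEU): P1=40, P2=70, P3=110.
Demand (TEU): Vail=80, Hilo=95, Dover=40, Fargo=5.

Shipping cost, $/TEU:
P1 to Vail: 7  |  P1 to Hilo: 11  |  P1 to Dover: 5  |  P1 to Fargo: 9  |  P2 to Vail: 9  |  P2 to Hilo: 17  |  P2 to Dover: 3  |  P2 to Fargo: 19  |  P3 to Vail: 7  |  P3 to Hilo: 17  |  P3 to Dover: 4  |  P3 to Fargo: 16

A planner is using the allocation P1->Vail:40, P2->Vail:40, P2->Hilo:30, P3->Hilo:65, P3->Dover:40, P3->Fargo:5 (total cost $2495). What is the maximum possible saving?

Current plan cost = 40·7 + 40·9 + 30·17 + 65·17 + 40·4 + 5·16 = $2495.
Optimal plan:
  P1→Hilo: 35 × $11 = $385
  P1→Fargo: 5 × $9 = $45
  P2→Hilo: 30 × $17 = $510
  P2→Dover: 40 × $3 = $120
  P3→Vail: 80 × $7 = $560
  P3→Hilo: 30 × $17 = $510
Optimal cost = $2130.
Saving = 2495 − 2130 = $365.

365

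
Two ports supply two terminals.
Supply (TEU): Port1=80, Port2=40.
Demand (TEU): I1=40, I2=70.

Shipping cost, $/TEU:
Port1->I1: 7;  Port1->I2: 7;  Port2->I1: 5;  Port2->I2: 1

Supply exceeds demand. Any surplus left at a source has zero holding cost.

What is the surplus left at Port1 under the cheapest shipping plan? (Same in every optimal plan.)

An optimal plan:
  Port1–I1: 40 × $7 = $280
  Port1–I2: 30 × $7 = $210
  Port2–I2: 40 × $1 = $40
Total cost = $530.
Port1 ships 70 of its 80, leaving 10.

10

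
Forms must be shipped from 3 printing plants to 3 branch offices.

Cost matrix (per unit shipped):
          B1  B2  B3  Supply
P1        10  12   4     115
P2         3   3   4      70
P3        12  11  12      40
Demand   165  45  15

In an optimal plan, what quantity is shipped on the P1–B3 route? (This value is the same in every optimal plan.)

The minimum-cost plan:
  P1->B1: 100 × 10 = 1000
  P1->B3: 15 × 4 = 60
  P2->B1: 65 × 3 = 195
  P2->B2: 5 × 3 = 15
  P3->B2: 40 × 11 = 440
Total cost = 1710.
So P1→B3 carries 15 boxes.

15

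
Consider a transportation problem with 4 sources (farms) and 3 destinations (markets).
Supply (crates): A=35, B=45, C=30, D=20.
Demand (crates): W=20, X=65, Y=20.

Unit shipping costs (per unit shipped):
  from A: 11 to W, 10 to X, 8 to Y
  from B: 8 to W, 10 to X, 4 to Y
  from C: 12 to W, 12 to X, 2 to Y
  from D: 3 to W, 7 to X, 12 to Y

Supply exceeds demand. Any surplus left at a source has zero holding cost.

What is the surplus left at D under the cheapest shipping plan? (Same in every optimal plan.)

0

Minimum-cost shipments:
  A–X: 35 × 10 = 350
  B–X: 30 × 10 = 300
  C–Y: 20 × 2 = 40
  D–W: 20 × 3 = 60
Total cost = 750.
D ships 20 of its 20, leaving 0.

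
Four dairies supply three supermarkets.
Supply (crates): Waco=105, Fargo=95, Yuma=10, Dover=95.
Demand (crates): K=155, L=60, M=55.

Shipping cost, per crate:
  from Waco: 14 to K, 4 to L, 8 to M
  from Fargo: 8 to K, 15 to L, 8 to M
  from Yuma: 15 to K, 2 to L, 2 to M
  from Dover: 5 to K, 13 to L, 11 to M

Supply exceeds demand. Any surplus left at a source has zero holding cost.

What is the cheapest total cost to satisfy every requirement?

1575

Optimal allocation:
  Waco→L: 60 crates
  Waco→M: 45 crates
  Fargo→K: 60 crates
  Yuma→M: 10 crates
  Dover→K: 95 crates
Total cost = 1575.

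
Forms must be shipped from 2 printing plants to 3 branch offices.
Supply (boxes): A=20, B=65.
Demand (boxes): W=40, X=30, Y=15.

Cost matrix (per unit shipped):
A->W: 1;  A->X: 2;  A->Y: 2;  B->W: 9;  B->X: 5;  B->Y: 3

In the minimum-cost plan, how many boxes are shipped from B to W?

Solving gives:
  A–W: 20 × 1 = 20
  B–W: 20 × 9 = 180
  B–X: 30 × 5 = 150
  B–Y: 15 × 3 = 45
Total cost = 395.
So B→W carries 20 boxes.

20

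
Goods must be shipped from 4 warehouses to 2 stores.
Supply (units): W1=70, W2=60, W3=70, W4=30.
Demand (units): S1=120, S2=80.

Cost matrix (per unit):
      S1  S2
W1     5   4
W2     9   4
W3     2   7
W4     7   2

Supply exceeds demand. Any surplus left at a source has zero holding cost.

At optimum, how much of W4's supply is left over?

An optimal plan:
  W1–S1: 50 units
  W1–S2: 20 units
  W2–S2: 30 units
  W3–S1: 70 units
  W4–S2: 30 units
Total cost = 650.
W4 ships 30 of its 30, leaving 0.

0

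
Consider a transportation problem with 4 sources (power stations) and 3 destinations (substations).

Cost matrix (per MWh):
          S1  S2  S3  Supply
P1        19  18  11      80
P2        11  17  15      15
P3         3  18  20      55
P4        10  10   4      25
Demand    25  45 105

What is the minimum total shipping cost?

1850

An optimal shipping plan:
  P1→S3: 80 × 11 = 880
  P2→S2: 15 × 17 = 255
  P3→S1: 25 × 3 = 75
  P3→S2: 30 × 18 = 540
  P4→S3: 25 × 4 = 100
Total = 880 + 255 + 75 + 540 + 100 = 1850.
(Supply check: P1 ships 80; P2 ships 15; P3 ships 55; P4 ships 25.)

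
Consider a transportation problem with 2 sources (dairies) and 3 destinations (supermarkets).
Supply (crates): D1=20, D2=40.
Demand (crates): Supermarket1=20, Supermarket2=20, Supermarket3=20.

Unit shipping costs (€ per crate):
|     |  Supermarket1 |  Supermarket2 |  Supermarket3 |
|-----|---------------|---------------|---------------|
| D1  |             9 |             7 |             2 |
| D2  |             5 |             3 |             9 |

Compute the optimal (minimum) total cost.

200

One minimum-cost allocation:
  D1→Supermarket3: 20 × €2 = €40
  D2→Supermarket1: 20 × €5 = €100
  D2→Supermarket2: 20 × €3 = €60
Total = 40 + 100 + 60 = €200.
(Supply check: D1 ships 20; D2 ships 40.)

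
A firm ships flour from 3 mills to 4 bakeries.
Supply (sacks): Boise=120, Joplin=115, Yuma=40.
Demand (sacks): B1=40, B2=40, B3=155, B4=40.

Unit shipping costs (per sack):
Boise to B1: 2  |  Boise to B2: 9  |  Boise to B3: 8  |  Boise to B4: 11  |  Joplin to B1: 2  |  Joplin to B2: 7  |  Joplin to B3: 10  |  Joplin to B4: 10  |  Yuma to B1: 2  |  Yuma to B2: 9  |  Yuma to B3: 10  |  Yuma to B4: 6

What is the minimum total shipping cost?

An optimal shipping plan:
  Boise to B3: 120 × 8 = 960
  Joplin to B1: 40 × 2 = 80
  Joplin to B2: 40 × 7 = 280
  Joplin to B3: 35 × 10 = 350
  Yuma to B4: 40 × 6 = 240
Total = 960 + 80 + 280 + 350 + 240 = 1910.

1910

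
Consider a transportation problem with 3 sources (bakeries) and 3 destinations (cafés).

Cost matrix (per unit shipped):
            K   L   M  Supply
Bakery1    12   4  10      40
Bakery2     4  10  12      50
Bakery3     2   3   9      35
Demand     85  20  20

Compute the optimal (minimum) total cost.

Optimal allocation:
  Bakery1->L: 20 × 4 = 80
  Bakery1->M: 20 × 10 = 200
  Bakery2->K: 50 × 4 = 200
  Bakery3->K: 35 × 2 = 70
Total = 80 + 200 + 200 + 70 = 550.

550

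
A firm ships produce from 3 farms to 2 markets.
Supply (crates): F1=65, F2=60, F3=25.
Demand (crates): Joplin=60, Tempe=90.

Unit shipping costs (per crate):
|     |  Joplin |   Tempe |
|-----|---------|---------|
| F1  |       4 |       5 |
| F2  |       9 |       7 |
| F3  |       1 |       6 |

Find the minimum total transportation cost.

An optimal shipping plan:
  F1 to Joplin: 35 crates
  F1 to Tempe: 30 crates
  F2 to Tempe: 60 crates
  F3 to Joplin: 25 crates
Total cost = 735.

735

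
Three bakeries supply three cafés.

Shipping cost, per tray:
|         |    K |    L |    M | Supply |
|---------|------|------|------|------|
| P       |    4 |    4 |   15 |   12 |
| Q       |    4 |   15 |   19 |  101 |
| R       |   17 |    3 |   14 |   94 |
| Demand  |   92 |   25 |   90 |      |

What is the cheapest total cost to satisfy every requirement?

1760

A cheapest plan:
  P→M: 12 × 15 = 180
  Q→K: 92 × 4 = 368
  Q→M: 9 × 19 = 171
  R→L: 25 × 3 = 75
  R→M: 69 × 14 = 966
Total = 180 + 368 + 171 + 75 + 966 = 1760.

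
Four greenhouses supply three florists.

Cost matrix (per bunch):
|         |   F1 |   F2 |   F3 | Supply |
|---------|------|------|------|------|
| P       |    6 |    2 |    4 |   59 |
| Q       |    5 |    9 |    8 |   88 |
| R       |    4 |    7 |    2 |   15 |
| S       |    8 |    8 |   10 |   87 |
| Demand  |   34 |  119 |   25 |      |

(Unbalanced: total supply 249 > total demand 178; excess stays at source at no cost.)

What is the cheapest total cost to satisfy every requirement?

Optimal allocation:
  P–F2: 59 bunches
  Q–F1: 34 bunches
  Q–F3: 10 bunches
  R–F3: 15 bunches
  S–F2: 60 bunches
Total cost = 878.

878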